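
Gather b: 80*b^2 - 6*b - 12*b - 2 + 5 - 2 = 80*b^2 - 18*b + 1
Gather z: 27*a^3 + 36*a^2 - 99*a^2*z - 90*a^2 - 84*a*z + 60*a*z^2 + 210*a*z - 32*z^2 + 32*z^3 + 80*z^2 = 27*a^3 - 54*a^2 + 32*z^3 + z^2*(60*a + 48) + z*(-99*a^2 + 126*a)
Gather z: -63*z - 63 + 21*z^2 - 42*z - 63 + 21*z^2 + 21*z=42*z^2 - 84*z - 126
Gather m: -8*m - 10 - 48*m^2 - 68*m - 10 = -48*m^2 - 76*m - 20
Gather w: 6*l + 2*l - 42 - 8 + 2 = 8*l - 48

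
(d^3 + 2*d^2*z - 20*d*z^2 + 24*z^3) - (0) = d^3 + 2*d^2*z - 20*d*z^2 + 24*z^3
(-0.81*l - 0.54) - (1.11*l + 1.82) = -1.92*l - 2.36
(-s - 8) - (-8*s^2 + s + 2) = 8*s^2 - 2*s - 10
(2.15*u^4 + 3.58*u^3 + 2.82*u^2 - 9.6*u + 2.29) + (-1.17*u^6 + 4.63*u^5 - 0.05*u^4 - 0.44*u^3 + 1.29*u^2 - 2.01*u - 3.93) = -1.17*u^6 + 4.63*u^5 + 2.1*u^4 + 3.14*u^3 + 4.11*u^2 - 11.61*u - 1.64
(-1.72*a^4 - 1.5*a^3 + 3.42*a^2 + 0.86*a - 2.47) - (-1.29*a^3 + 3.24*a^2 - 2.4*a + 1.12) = -1.72*a^4 - 0.21*a^3 + 0.18*a^2 + 3.26*a - 3.59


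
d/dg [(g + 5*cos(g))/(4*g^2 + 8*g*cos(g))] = -(3*g^2*sin(g) + g^2 + 10*g*cos(g) + 10*cos(g)^2)/(4*g^2*(g + 2*cos(g))^2)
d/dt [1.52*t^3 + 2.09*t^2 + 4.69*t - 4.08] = 4.56*t^2 + 4.18*t + 4.69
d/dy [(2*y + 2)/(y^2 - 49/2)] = 4*(2*y^2 - 4*y*(y + 1) - 49)/(2*y^2 - 49)^2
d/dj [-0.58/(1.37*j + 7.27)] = 0.7946/(1.37*j + 7.27)^2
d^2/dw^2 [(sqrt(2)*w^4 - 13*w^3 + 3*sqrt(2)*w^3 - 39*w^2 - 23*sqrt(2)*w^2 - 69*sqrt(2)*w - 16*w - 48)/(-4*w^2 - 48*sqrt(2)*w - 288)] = (-sqrt(2)*w^6 - 72*w^5 - 1080*sqrt(2)*w^4 - 11552*w^3 - 1047*sqrt(2)*w^3 - 23832*w^2 - 2376*sqrt(2)*w^2 - 59832*sqrt(2)*w + 198720*w + 93312 + 105408*sqrt(2))/(2*(w^6 + 36*sqrt(2)*w^5 + 1080*w^4 + 8640*sqrt(2)*w^3 + 77760*w^2 + 186624*sqrt(2)*w + 373248))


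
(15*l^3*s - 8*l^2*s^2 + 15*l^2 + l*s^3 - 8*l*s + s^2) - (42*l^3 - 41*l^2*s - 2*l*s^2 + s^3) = 15*l^3*s - 42*l^3 - 8*l^2*s^2 + 41*l^2*s + 15*l^2 + l*s^3 + 2*l*s^2 - 8*l*s - s^3 + s^2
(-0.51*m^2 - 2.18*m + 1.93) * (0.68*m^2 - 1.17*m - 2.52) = -0.3468*m^4 - 0.8857*m^3 + 5.1482*m^2 + 3.2355*m - 4.8636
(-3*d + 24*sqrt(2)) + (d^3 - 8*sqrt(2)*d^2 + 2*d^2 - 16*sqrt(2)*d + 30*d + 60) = d^3 - 8*sqrt(2)*d^2 + 2*d^2 - 16*sqrt(2)*d + 27*d + 24*sqrt(2) + 60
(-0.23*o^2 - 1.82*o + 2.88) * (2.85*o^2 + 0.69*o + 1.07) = -0.6555*o^4 - 5.3457*o^3 + 6.7061*o^2 + 0.0397999999999996*o + 3.0816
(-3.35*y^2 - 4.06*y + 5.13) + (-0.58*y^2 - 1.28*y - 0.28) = -3.93*y^2 - 5.34*y + 4.85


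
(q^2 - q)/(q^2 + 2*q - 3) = q/(q + 3)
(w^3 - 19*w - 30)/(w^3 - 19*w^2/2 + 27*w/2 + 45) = 2*(w^2 + 5*w + 6)/(2*w^2 - 9*w - 18)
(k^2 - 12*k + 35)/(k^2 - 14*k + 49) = (k - 5)/(k - 7)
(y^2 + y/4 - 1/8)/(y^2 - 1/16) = 2*(2*y + 1)/(4*y + 1)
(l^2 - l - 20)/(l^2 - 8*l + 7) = (l^2 - l - 20)/(l^2 - 8*l + 7)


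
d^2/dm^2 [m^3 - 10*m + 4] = 6*m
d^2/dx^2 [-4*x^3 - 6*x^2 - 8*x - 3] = -24*x - 12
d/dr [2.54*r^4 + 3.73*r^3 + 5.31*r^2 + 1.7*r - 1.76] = 10.16*r^3 + 11.19*r^2 + 10.62*r + 1.7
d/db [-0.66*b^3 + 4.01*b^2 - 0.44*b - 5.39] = -1.98*b^2 + 8.02*b - 0.44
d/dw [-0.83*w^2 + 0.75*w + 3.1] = 0.75 - 1.66*w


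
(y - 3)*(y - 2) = y^2 - 5*y + 6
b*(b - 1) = b^2 - b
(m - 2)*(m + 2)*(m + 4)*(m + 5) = m^4 + 9*m^3 + 16*m^2 - 36*m - 80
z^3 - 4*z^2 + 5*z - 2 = (z - 2)*(z - 1)^2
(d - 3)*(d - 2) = d^2 - 5*d + 6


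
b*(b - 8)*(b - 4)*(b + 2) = b^4 - 10*b^3 + 8*b^2 + 64*b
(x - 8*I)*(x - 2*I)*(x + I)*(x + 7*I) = x^4 - 2*I*x^3 + 57*x^2 - 58*I*x + 112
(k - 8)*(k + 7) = k^2 - k - 56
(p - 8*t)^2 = p^2 - 16*p*t + 64*t^2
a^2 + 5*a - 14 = (a - 2)*(a + 7)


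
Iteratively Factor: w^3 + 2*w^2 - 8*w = (w + 4)*(w^2 - 2*w) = w*(w + 4)*(w - 2)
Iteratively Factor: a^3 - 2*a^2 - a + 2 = (a - 1)*(a^2 - a - 2) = (a - 1)*(a + 1)*(a - 2)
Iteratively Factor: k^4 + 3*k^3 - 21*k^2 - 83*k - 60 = (k + 1)*(k^3 + 2*k^2 - 23*k - 60) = (k + 1)*(k + 3)*(k^2 - k - 20) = (k - 5)*(k + 1)*(k + 3)*(k + 4)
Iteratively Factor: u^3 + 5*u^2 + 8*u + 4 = (u + 1)*(u^2 + 4*u + 4) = (u + 1)*(u + 2)*(u + 2)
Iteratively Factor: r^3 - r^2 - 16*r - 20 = (r - 5)*(r^2 + 4*r + 4) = (r - 5)*(r + 2)*(r + 2)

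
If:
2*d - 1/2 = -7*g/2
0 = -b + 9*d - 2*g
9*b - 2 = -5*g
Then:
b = 97/619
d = 27/619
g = 73/619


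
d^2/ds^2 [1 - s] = 0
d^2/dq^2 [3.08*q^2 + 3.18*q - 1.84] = 6.16000000000000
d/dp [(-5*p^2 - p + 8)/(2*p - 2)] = (-5*p^2 + 10*p - 7)/(2*(p^2 - 2*p + 1))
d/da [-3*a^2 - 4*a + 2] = -6*a - 4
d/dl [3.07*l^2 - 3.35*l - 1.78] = 6.14*l - 3.35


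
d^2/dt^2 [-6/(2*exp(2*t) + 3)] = (144 - 96*exp(2*t))*exp(2*t)/(2*exp(2*t) + 3)^3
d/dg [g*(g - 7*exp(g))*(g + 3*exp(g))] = -4*g^2*exp(g) + 3*g^2 - 42*g*exp(2*g) - 8*g*exp(g) - 21*exp(2*g)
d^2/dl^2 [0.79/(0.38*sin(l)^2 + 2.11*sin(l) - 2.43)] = (-0.456304000000001*sin(l)^4 - 1.900266*sin(l)^3 - 5.750647*sin(l)^2 - 0.250035*sin(l) + 8.49329)/(0.38*sin(l)^2 + 2.11*sin(l) - 2.43)^3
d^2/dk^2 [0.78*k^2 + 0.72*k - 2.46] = 1.56000000000000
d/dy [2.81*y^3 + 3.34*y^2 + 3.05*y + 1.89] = 8.43*y^2 + 6.68*y + 3.05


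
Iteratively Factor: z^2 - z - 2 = (z + 1)*(z - 2)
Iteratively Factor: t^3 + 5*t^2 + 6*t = (t + 2)*(t^2 + 3*t) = t*(t + 2)*(t + 3)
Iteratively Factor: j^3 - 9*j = (j + 3)*(j^2 - 3*j) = (j - 3)*(j + 3)*(j)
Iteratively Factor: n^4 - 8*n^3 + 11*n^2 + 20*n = (n - 5)*(n^3 - 3*n^2 - 4*n) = (n - 5)*(n - 4)*(n^2 + n) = n*(n - 5)*(n - 4)*(n + 1)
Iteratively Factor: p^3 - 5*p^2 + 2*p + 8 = (p + 1)*(p^2 - 6*p + 8) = (p - 2)*(p + 1)*(p - 4)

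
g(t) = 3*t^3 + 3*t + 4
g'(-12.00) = 1299.00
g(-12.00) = -5216.00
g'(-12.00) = 1299.00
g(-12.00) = -5216.00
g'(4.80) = 210.36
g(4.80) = 350.18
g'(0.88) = 9.97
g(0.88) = 8.68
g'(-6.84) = 424.07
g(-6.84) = -976.56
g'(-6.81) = 420.38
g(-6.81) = -963.89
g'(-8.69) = 682.64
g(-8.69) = -1990.77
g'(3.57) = 117.70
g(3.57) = 151.21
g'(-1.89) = 35.15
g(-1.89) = -21.92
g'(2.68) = 67.64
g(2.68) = 69.79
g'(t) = 9*t^2 + 3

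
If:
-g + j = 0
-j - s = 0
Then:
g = -s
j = -s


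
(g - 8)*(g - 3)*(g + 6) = g^3 - 5*g^2 - 42*g + 144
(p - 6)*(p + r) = p^2 + p*r - 6*p - 6*r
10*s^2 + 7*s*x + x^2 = (2*s + x)*(5*s + x)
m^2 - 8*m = m*(m - 8)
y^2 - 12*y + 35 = (y - 7)*(y - 5)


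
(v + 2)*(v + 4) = v^2 + 6*v + 8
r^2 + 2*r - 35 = (r - 5)*(r + 7)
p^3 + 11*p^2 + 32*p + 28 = (p + 2)^2*(p + 7)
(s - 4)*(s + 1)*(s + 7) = s^3 + 4*s^2 - 25*s - 28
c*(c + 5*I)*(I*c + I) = I*c^3 - 5*c^2 + I*c^2 - 5*c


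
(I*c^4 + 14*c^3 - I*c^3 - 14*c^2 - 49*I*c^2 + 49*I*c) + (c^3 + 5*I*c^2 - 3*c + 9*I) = I*c^4 + 15*c^3 - I*c^3 - 14*c^2 - 44*I*c^2 - 3*c + 49*I*c + 9*I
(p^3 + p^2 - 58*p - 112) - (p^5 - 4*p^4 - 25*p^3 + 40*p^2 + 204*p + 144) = -p^5 + 4*p^4 + 26*p^3 - 39*p^2 - 262*p - 256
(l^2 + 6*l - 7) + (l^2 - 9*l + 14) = 2*l^2 - 3*l + 7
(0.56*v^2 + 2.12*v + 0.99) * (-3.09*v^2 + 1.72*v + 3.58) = -1.7304*v^4 - 5.5876*v^3 + 2.5921*v^2 + 9.2924*v + 3.5442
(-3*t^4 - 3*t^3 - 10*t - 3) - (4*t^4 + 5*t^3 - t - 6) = -7*t^4 - 8*t^3 - 9*t + 3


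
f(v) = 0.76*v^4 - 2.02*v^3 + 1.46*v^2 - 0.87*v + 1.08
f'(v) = 3.04*v^3 - 6.06*v^2 + 2.92*v - 0.87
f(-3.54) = 231.42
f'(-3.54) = -222.01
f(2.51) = 6.32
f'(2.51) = 16.35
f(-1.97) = 35.35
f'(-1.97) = -53.38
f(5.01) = 258.16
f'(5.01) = 243.94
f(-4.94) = 737.13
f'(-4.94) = -529.66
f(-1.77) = 25.85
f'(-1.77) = -41.88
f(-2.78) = 103.58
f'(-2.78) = -121.14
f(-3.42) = 205.91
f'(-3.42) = -203.34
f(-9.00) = 6586.11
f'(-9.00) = -2734.17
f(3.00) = 18.63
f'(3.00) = 35.43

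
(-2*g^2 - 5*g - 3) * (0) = 0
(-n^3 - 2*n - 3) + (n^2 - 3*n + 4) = -n^3 + n^2 - 5*n + 1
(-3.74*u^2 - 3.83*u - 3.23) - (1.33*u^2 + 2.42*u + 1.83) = -5.07*u^2 - 6.25*u - 5.06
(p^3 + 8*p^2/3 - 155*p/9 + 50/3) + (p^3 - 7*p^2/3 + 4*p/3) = 2*p^3 + p^2/3 - 143*p/9 + 50/3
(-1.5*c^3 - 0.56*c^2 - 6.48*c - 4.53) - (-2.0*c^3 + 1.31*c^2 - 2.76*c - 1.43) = 0.5*c^3 - 1.87*c^2 - 3.72*c - 3.1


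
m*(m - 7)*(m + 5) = m^3 - 2*m^2 - 35*m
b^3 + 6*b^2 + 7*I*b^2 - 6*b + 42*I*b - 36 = (b + 6)*(b + I)*(b + 6*I)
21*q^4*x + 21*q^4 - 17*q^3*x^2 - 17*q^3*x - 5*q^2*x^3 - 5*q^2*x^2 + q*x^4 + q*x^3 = (-7*q + x)*(-q + x)*(3*q + x)*(q*x + q)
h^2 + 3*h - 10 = (h - 2)*(h + 5)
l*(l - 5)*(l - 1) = l^3 - 6*l^2 + 5*l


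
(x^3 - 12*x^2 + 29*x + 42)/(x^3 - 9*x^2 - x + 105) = (x^2 - 5*x - 6)/(x^2 - 2*x - 15)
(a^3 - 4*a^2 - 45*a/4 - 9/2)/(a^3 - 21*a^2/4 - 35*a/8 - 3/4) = 2*(2*a + 3)/(4*a + 1)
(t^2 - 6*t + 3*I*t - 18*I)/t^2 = (t^2 + 3*t*(-2 + I) - 18*I)/t^2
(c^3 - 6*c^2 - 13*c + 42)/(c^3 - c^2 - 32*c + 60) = (c^2 - 4*c - 21)/(c^2 + c - 30)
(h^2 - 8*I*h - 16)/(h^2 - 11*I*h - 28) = (h - 4*I)/(h - 7*I)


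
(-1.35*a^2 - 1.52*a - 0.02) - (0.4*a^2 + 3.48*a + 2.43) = -1.75*a^2 - 5.0*a - 2.45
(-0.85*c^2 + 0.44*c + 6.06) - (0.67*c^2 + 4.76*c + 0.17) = -1.52*c^2 - 4.32*c + 5.89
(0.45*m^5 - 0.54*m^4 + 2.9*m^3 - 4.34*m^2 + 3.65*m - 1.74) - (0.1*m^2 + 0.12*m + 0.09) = 0.45*m^5 - 0.54*m^4 + 2.9*m^3 - 4.44*m^2 + 3.53*m - 1.83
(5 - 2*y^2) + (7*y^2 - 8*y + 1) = 5*y^2 - 8*y + 6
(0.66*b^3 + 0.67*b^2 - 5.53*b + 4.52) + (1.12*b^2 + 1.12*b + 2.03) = 0.66*b^3 + 1.79*b^2 - 4.41*b + 6.55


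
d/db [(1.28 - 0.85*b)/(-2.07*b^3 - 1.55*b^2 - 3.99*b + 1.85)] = (-3.519*b^3 + 6.6313*b^2 + 3.968*b + 3.5347)/(4.2849*b^6 + 6.417*b^5 + 18.9211*b^4 + 4.71*b^3 + 10.1851*b^2 - 14.763*b + 3.4225)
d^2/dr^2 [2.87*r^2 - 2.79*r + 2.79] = 5.74000000000000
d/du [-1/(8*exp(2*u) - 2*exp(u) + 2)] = (8*exp(u) - 1)*exp(u)/(2*(4*exp(2*u) - exp(u) + 1)^2)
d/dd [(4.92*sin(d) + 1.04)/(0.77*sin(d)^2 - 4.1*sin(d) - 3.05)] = (-1.6016*sin(d) + 1.8942*cos(2*d) - 12.6362)*cos(d)/(-0.77*sin(d)^2 + 4.1*sin(d) + 3.05)^2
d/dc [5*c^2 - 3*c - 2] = 10*c - 3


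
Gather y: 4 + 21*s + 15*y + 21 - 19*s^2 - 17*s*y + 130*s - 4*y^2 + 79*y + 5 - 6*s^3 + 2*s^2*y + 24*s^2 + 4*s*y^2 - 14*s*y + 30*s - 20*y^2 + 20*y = -6*s^3 + 5*s^2 + 181*s + y^2*(4*s - 24) + y*(2*s^2 - 31*s + 114) + 30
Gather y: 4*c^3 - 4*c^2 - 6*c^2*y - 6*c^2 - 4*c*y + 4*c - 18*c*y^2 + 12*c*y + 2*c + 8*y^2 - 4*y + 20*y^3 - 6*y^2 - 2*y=4*c^3 - 10*c^2 + 6*c + 20*y^3 + y^2*(2 - 18*c) + y*(-6*c^2 + 8*c - 6)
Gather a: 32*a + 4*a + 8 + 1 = 36*a + 9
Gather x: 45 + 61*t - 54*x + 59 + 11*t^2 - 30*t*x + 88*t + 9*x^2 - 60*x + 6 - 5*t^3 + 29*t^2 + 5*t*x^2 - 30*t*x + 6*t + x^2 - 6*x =-5*t^3 + 40*t^2 + 155*t + x^2*(5*t + 10) + x*(-60*t - 120) + 110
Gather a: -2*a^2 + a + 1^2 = -2*a^2 + a + 1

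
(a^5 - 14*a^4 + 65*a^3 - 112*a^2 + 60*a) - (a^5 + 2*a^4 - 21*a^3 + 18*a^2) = -16*a^4 + 86*a^3 - 130*a^2 + 60*a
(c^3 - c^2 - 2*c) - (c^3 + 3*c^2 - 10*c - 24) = -4*c^2 + 8*c + 24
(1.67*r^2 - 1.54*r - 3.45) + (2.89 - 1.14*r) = 1.67*r^2 - 2.68*r - 0.56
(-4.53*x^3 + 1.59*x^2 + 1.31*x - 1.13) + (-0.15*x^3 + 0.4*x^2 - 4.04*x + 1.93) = -4.68*x^3 + 1.99*x^2 - 2.73*x + 0.8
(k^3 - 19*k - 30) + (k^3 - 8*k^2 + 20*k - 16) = 2*k^3 - 8*k^2 + k - 46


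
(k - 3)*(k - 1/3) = k^2 - 10*k/3 + 1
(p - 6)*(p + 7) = p^2 + p - 42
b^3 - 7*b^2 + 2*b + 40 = (b - 5)*(b - 4)*(b + 2)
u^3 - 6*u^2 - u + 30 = (u - 5)*(u - 3)*(u + 2)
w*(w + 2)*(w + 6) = w^3 + 8*w^2 + 12*w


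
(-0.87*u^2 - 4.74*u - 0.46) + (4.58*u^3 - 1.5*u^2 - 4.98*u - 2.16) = 4.58*u^3 - 2.37*u^2 - 9.72*u - 2.62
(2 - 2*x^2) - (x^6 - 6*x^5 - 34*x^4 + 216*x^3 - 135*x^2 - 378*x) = -x^6 + 6*x^5 + 34*x^4 - 216*x^3 + 133*x^2 + 378*x + 2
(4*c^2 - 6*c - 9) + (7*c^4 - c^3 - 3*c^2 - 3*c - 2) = 7*c^4 - c^3 + c^2 - 9*c - 11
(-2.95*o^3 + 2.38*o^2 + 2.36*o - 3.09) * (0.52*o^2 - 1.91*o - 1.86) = -1.534*o^5 + 6.8721*o^4 + 2.1684*o^3 - 10.5412*o^2 + 1.5123*o + 5.7474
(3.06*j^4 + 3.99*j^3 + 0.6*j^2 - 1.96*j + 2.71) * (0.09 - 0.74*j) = -2.2644*j^5 - 2.6772*j^4 - 0.0849*j^3 + 1.5044*j^2 - 2.1818*j + 0.2439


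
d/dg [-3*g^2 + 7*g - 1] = 7 - 6*g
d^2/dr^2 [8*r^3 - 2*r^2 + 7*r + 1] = 48*r - 4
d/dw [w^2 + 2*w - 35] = 2*w + 2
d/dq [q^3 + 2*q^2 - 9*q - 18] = 3*q^2 + 4*q - 9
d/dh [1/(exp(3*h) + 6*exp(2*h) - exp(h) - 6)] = (-3*exp(2*h) - 12*exp(h) + 1)*exp(h)/(exp(3*h) + 6*exp(2*h) - exp(h) - 6)^2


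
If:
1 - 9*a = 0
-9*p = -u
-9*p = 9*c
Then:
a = 1/9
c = -u/9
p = u/9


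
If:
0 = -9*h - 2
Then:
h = -2/9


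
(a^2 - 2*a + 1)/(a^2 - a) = (a - 1)/a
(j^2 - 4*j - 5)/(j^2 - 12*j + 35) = (j + 1)/(j - 7)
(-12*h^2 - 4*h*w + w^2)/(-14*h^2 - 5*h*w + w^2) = (-6*h + w)/(-7*h + w)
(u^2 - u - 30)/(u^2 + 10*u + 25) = (u - 6)/(u + 5)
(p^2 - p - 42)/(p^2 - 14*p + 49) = (p + 6)/(p - 7)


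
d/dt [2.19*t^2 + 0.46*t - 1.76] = 4.38*t + 0.46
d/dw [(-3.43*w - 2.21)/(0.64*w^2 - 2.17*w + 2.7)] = (2.1952*w^2 + 2.8288*w - 14.0567)/(0.4096*w^4 - 2.7776*w^3 + 8.1649*w^2 - 11.718*w + 7.29)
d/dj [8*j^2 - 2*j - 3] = 16*j - 2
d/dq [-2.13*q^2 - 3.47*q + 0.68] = -4.26*q - 3.47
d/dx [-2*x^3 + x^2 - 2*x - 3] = -6*x^2 + 2*x - 2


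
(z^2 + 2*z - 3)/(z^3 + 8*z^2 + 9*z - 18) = 1/(z + 6)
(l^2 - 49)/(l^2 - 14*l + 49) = (l + 7)/(l - 7)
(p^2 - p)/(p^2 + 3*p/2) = 2*(p - 1)/(2*p + 3)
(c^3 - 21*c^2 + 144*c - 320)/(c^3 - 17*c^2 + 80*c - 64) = (c - 5)/(c - 1)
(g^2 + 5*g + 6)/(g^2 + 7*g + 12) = (g + 2)/(g + 4)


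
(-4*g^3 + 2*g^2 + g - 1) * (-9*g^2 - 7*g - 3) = 36*g^5 + 10*g^4 - 11*g^3 - 4*g^2 + 4*g + 3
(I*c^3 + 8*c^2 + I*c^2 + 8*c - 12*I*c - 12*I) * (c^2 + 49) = I*c^5 + 8*c^4 + I*c^4 + 8*c^3 + 37*I*c^3 + 392*c^2 + 37*I*c^2 + 392*c - 588*I*c - 588*I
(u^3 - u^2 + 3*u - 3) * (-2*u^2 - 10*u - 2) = -2*u^5 - 8*u^4 + 2*u^3 - 22*u^2 + 24*u + 6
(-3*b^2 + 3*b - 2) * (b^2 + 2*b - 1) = -3*b^4 - 3*b^3 + 7*b^2 - 7*b + 2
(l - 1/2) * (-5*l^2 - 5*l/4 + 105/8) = -5*l^3 + 5*l^2/4 + 55*l/4 - 105/16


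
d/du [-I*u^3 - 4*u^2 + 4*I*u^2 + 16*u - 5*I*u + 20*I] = -3*I*u^2 - 8*u*(1 - I) + 16 - 5*I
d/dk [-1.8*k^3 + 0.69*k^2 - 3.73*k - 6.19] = -5.4*k^2 + 1.38*k - 3.73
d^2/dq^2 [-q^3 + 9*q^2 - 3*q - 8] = 18 - 6*q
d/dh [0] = 0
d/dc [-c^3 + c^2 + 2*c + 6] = -3*c^2 + 2*c + 2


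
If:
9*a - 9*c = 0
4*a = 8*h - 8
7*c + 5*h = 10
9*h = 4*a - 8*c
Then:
No Solution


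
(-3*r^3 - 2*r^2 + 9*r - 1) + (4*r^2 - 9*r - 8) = -3*r^3 + 2*r^2 - 9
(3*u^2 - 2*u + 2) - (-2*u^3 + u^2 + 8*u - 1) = 2*u^3 + 2*u^2 - 10*u + 3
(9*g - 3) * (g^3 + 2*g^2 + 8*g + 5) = 9*g^4 + 15*g^3 + 66*g^2 + 21*g - 15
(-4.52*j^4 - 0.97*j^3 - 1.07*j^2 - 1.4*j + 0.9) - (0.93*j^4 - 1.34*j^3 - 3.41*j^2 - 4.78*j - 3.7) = -5.45*j^4 + 0.37*j^3 + 2.34*j^2 + 3.38*j + 4.6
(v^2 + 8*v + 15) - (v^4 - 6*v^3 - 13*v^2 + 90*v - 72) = -v^4 + 6*v^3 + 14*v^2 - 82*v + 87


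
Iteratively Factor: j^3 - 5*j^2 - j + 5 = (j - 5)*(j^2 - 1) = (j - 5)*(j + 1)*(j - 1)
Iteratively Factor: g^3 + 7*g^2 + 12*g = (g + 4)*(g^2 + 3*g) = g*(g + 4)*(g + 3)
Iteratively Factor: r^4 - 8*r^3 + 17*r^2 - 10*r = (r)*(r^3 - 8*r^2 + 17*r - 10) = r*(r - 5)*(r^2 - 3*r + 2) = r*(r - 5)*(r - 2)*(r - 1)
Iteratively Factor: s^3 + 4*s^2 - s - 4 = (s - 1)*(s^2 + 5*s + 4) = (s - 1)*(s + 1)*(s + 4)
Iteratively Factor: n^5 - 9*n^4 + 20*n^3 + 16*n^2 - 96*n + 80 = (n + 2)*(n^4 - 11*n^3 + 42*n^2 - 68*n + 40) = (n - 2)*(n + 2)*(n^3 - 9*n^2 + 24*n - 20) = (n - 2)^2*(n + 2)*(n^2 - 7*n + 10) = (n - 2)^3*(n + 2)*(n - 5)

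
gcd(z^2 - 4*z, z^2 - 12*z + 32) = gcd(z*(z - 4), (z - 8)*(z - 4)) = z - 4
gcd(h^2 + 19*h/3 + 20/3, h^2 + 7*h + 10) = h + 5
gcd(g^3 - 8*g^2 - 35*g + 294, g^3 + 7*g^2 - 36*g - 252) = g + 6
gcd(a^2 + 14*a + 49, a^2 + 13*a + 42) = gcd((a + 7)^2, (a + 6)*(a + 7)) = a + 7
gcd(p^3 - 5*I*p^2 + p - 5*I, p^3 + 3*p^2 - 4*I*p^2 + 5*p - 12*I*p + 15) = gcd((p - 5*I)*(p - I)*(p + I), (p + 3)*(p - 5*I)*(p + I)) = p^2 - 4*I*p + 5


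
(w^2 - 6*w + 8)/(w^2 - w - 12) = (w - 2)/(w + 3)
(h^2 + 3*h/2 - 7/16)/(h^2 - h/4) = (h + 7/4)/h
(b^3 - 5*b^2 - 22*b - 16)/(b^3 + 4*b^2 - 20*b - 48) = (b^2 - 7*b - 8)/(b^2 + 2*b - 24)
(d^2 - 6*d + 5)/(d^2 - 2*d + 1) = (d - 5)/(d - 1)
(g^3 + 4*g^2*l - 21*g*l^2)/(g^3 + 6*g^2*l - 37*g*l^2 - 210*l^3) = g*(g - 3*l)/(g^2 - g*l - 30*l^2)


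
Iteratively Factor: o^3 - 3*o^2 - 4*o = (o - 4)*(o^2 + o) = (o - 4)*(o + 1)*(o)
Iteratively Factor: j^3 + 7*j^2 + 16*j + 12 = (j + 3)*(j^2 + 4*j + 4) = (j + 2)*(j + 3)*(j + 2)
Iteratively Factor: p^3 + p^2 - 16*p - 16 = (p - 4)*(p^2 + 5*p + 4) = (p - 4)*(p + 4)*(p + 1)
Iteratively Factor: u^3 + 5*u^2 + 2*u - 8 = (u + 2)*(u^2 + 3*u - 4) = (u + 2)*(u + 4)*(u - 1)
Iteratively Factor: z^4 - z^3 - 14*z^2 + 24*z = (z)*(z^3 - z^2 - 14*z + 24) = z*(z - 2)*(z^2 + z - 12) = z*(z - 3)*(z - 2)*(z + 4)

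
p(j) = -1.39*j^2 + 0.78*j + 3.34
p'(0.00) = 0.78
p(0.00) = 3.34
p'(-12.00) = 34.14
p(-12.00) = -206.18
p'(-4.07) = 12.09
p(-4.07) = -22.86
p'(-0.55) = 2.31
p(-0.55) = 2.49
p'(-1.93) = 6.15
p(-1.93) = -3.34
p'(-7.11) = 20.55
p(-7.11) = -72.47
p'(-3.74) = 11.18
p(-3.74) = -19.02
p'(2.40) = -5.89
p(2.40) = -2.79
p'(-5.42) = 15.85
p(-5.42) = -41.72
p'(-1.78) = 5.73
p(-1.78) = -2.45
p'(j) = 0.78 - 2.78*j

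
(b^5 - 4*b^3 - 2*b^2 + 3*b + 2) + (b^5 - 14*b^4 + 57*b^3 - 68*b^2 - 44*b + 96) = 2*b^5 - 14*b^4 + 53*b^3 - 70*b^2 - 41*b + 98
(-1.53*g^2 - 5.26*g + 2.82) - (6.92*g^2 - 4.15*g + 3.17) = -8.45*g^2 - 1.11*g - 0.35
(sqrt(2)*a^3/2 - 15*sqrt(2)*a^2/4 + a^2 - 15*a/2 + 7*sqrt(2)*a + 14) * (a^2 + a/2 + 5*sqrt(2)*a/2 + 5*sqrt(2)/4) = sqrt(2)*a^5/2 - 7*sqrt(2)*a^4/2 + 7*a^4/2 - 49*a^3/2 + 61*sqrt(2)*a^3/8 - 14*sqrt(2)*a^2 + 287*a^2/8 + 49*a/2 + 205*sqrt(2)*a/8 + 35*sqrt(2)/2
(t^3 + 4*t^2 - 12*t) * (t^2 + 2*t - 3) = t^5 + 6*t^4 - 7*t^3 - 36*t^2 + 36*t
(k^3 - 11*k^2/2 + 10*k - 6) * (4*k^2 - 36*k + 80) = 4*k^5 - 58*k^4 + 318*k^3 - 824*k^2 + 1016*k - 480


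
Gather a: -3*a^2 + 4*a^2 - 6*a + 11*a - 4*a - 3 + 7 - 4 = a^2 + a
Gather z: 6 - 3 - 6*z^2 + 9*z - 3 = -6*z^2 + 9*z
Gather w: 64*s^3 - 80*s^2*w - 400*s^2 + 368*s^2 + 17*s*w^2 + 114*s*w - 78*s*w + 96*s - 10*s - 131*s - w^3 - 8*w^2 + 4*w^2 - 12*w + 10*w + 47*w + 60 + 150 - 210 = 64*s^3 - 32*s^2 - 45*s - w^3 + w^2*(17*s - 4) + w*(-80*s^2 + 36*s + 45)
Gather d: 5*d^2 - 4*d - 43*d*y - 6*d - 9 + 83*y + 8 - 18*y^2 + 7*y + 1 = 5*d^2 + d*(-43*y - 10) - 18*y^2 + 90*y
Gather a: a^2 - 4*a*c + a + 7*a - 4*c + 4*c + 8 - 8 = a^2 + a*(8 - 4*c)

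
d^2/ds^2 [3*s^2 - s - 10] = 6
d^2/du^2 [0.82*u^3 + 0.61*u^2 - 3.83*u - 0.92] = 4.92*u + 1.22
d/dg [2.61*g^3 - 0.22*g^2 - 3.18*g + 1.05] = 7.83*g^2 - 0.44*g - 3.18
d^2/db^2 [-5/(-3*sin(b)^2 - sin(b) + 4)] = -(180*sin(b)^3 + 225*sin(b)^2 + 200*sin(b) + 130)/((sin(b) - 1)^2*(3*sin(b) + 4)^3)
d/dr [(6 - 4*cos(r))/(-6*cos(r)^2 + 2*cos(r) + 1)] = 8*(3*cos(r)^2 - 9*cos(r) + 2)*sin(r)/(6*sin(r)^2 + 2*cos(r) - 5)^2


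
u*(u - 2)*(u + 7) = u^3 + 5*u^2 - 14*u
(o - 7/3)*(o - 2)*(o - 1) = o^3 - 16*o^2/3 + 9*o - 14/3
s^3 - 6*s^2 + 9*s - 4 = (s - 4)*(s - 1)^2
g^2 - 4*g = g*(g - 4)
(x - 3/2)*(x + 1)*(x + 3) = x^3 + 5*x^2/2 - 3*x - 9/2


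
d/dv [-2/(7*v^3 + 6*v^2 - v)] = 2*(21*v^2 + 12*v - 1)/(v^2*(7*v^2 + 6*v - 1)^2)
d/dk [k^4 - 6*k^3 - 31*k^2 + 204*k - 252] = 4*k^3 - 18*k^2 - 62*k + 204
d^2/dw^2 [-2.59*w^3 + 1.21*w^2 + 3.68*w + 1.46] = 2.42 - 15.54*w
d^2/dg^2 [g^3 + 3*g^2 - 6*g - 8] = 6*g + 6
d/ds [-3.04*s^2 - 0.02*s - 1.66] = -6.08*s - 0.02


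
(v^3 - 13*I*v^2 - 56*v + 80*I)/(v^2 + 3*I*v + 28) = (v^2 - 9*I*v - 20)/(v + 7*I)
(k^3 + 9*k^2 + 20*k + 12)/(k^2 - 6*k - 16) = (k^2 + 7*k + 6)/(k - 8)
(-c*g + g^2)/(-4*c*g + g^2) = (c - g)/(4*c - g)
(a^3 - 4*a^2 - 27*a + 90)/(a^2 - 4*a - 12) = (a^2 + 2*a - 15)/(a + 2)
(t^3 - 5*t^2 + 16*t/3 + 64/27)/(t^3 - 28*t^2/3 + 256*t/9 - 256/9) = (t + 1/3)/(t - 4)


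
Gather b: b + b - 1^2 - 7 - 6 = 2*b - 14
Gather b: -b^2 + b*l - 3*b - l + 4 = -b^2 + b*(l - 3) - l + 4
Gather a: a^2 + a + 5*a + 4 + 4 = a^2 + 6*a + 8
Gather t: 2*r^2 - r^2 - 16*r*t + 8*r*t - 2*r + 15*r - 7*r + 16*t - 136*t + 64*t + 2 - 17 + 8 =r^2 + 6*r + t*(-8*r - 56) - 7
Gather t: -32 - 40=-72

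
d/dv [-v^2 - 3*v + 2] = -2*v - 3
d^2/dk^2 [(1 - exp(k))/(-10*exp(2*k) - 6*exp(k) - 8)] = (25*exp(4*k) - 115*exp(3*k) - 165*exp(2*k) + 59*exp(k) + 28)*exp(k)/(2*(125*exp(6*k) + 225*exp(5*k) + 435*exp(4*k) + 387*exp(3*k) + 348*exp(2*k) + 144*exp(k) + 64))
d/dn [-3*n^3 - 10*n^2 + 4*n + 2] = -9*n^2 - 20*n + 4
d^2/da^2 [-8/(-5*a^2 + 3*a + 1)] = 16*(25*a^2 - 15*a - (10*a - 3)^2 - 5)/(-5*a^2 + 3*a + 1)^3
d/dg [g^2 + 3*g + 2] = 2*g + 3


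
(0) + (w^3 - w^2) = w^3 - w^2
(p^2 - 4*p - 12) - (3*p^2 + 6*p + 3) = -2*p^2 - 10*p - 15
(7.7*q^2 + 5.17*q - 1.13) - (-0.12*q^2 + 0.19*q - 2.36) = 7.82*q^2 + 4.98*q + 1.23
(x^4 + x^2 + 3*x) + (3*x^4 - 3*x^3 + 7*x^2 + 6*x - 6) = 4*x^4 - 3*x^3 + 8*x^2 + 9*x - 6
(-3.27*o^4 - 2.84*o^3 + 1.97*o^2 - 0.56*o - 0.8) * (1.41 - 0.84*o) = 2.7468*o^5 - 2.2251*o^4 - 5.6592*o^3 + 3.2481*o^2 - 0.1176*o - 1.128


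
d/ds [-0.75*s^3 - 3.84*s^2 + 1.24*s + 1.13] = -2.25*s^2 - 7.68*s + 1.24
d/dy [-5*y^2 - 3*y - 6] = -10*y - 3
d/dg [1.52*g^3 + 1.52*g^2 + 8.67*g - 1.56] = 4.56*g^2 + 3.04*g + 8.67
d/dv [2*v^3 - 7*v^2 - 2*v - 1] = 6*v^2 - 14*v - 2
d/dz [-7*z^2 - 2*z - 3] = -14*z - 2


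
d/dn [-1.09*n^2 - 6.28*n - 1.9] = -2.18*n - 6.28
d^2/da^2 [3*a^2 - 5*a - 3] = 6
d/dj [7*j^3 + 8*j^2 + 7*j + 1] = 21*j^2 + 16*j + 7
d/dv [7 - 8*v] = -8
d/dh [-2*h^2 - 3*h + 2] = -4*h - 3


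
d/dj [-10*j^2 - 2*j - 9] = -20*j - 2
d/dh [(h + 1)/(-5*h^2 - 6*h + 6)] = (5*h^2 + 10*h + 12)/(25*h^4 + 60*h^3 - 24*h^2 - 72*h + 36)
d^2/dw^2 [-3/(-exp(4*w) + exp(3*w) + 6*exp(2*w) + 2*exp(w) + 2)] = 3*((-16*exp(3*w) + 9*exp(2*w) + 24*exp(w) + 2)*(-exp(4*w) + exp(3*w) + 6*exp(2*w) + 2*exp(w) + 2) - 2*(-4*exp(3*w) + 3*exp(2*w) + 12*exp(w) + 2)^2*exp(w))*exp(w)/(-exp(4*w) + exp(3*w) + 6*exp(2*w) + 2*exp(w) + 2)^3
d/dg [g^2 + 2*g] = 2*g + 2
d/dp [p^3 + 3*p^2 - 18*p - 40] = 3*p^2 + 6*p - 18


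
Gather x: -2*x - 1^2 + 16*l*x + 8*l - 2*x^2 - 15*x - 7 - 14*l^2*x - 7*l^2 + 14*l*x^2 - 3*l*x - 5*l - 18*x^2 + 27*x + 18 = -7*l^2 + 3*l + x^2*(14*l - 20) + x*(-14*l^2 + 13*l + 10) + 10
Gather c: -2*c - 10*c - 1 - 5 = -12*c - 6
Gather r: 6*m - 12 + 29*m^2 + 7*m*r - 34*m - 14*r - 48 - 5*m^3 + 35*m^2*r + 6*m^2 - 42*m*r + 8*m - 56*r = -5*m^3 + 35*m^2 - 20*m + r*(35*m^2 - 35*m - 70) - 60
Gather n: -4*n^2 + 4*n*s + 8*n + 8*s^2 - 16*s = -4*n^2 + n*(4*s + 8) + 8*s^2 - 16*s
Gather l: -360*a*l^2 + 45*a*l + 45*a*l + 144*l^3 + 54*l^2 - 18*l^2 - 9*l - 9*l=144*l^3 + l^2*(36 - 360*a) + l*(90*a - 18)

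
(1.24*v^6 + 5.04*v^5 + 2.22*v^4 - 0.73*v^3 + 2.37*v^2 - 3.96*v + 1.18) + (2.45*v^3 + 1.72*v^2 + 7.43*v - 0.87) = 1.24*v^6 + 5.04*v^5 + 2.22*v^4 + 1.72*v^3 + 4.09*v^2 + 3.47*v + 0.31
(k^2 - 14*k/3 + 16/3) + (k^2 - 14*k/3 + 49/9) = 2*k^2 - 28*k/3 + 97/9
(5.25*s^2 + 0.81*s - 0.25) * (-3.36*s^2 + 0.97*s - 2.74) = -17.64*s^4 + 2.3709*s^3 - 12.7593*s^2 - 2.4619*s + 0.685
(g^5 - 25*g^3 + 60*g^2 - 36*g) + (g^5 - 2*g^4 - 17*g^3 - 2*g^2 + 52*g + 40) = 2*g^5 - 2*g^4 - 42*g^3 + 58*g^2 + 16*g + 40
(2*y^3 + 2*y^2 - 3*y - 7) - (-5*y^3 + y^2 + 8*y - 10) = 7*y^3 + y^2 - 11*y + 3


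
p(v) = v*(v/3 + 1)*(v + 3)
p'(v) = v*(v/3 + 1) + v*(v + 3)/3 + (v/3 + 1)*(v + 3) = (v + 1)*(v + 3)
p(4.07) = 67.81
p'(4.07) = 35.84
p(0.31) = 1.13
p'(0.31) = 4.34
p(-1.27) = -1.27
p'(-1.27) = -0.47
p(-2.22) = -0.45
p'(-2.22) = -0.95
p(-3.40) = -0.18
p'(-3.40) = 0.96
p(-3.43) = -0.21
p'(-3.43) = 1.04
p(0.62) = 2.71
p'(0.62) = 5.86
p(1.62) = 11.53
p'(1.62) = 12.10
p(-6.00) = -18.00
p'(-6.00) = 15.00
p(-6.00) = -18.00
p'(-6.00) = 15.00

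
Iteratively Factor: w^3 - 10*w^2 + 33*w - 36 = (w - 3)*(w^2 - 7*w + 12) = (w - 4)*(w - 3)*(w - 3)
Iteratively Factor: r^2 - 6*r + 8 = (r - 2)*(r - 4)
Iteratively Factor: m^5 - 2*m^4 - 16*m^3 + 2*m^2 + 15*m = (m + 1)*(m^4 - 3*m^3 - 13*m^2 + 15*m) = (m - 1)*(m + 1)*(m^3 - 2*m^2 - 15*m) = (m - 5)*(m - 1)*(m + 1)*(m^2 + 3*m) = m*(m - 5)*(m - 1)*(m + 1)*(m + 3)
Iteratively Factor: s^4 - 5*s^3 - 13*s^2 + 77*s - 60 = (s - 5)*(s^3 - 13*s + 12) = (s - 5)*(s - 1)*(s^2 + s - 12) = (s - 5)*(s - 1)*(s + 4)*(s - 3)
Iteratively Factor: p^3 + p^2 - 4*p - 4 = (p + 1)*(p^2 - 4) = (p + 1)*(p + 2)*(p - 2)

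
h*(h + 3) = h^2 + 3*h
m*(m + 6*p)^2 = m^3 + 12*m^2*p + 36*m*p^2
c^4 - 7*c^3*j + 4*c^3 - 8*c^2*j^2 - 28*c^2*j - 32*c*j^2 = c*(c + 4)*(c - 8*j)*(c + j)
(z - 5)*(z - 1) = z^2 - 6*z + 5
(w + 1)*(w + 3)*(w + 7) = w^3 + 11*w^2 + 31*w + 21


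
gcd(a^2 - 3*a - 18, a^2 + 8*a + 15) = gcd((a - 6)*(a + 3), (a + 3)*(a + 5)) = a + 3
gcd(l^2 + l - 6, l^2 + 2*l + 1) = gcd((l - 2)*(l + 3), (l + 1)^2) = 1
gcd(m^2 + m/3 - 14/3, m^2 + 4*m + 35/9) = m + 7/3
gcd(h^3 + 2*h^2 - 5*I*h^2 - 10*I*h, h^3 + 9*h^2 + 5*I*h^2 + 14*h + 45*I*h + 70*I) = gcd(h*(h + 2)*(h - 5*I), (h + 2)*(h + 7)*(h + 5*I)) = h + 2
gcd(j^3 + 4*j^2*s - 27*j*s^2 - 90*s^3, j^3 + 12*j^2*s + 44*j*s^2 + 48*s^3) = j + 6*s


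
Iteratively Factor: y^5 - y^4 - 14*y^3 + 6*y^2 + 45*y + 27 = (y - 3)*(y^4 + 2*y^3 - 8*y^2 - 18*y - 9) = (y - 3)*(y + 1)*(y^3 + y^2 - 9*y - 9) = (y - 3)*(y + 1)*(y + 3)*(y^2 - 2*y - 3) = (y - 3)*(y + 1)^2*(y + 3)*(y - 3)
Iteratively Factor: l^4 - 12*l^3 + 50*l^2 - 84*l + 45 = (l - 1)*(l^3 - 11*l^2 + 39*l - 45) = (l - 5)*(l - 1)*(l^2 - 6*l + 9) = (l - 5)*(l - 3)*(l - 1)*(l - 3)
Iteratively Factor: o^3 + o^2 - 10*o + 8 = (o - 2)*(o^2 + 3*o - 4) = (o - 2)*(o + 4)*(o - 1)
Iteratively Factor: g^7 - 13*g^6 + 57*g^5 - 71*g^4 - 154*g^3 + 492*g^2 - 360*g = (g)*(g^6 - 13*g^5 + 57*g^4 - 71*g^3 - 154*g^2 + 492*g - 360) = g*(g - 3)*(g^5 - 10*g^4 + 27*g^3 + 10*g^2 - 124*g + 120) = g*(g - 3)*(g - 2)*(g^4 - 8*g^3 + 11*g^2 + 32*g - 60) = g*(g - 3)*(g - 2)^2*(g^3 - 6*g^2 - g + 30) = g*(g - 5)*(g - 3)*(g - 2)^2*(g^2 - g - 6) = g*(g - 5)*(g - 3)*(g - 2)^2*(g + 2)*(g - 3)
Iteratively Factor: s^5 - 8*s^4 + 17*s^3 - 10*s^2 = (s - 5)*(s^4 - 3*s^3 + 2*s^2) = (s - 5)*(s - 1)*(s^3 - 2*s^2) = s*(s - 5)*(s - 1)*(s^2 - 2*s) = s^2*(s - 5)*(s - 1)*(s - 2)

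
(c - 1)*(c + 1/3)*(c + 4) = c^3 + 10*c^2/3 - 3*c - 4/3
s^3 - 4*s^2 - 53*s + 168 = (s - 8)*(s - 3)*(s + 7)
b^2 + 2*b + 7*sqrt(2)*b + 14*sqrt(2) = (b + 2)*(b + 7*sqrt(2))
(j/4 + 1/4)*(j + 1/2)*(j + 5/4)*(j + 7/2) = j^4/4 + 25*j^3/16 + 3*j^2 + 143*j/64 + 35/64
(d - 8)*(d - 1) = d^2 - 9*d + 8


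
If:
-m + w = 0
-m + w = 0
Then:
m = w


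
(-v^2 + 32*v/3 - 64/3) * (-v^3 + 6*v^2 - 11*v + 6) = v^5 - 50*v^4/3 + 289*v^3/3 - 754*v^2/3 + 896*v/3 - 128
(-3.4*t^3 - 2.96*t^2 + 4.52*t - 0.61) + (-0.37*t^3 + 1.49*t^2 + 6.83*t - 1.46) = -3.77*t^3 - 1.47*t^2 + 11.35*t - 2.07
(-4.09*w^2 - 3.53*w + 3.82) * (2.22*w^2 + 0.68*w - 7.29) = -9.0798*w^4 - 10.6178*w^3 + 35.8961*w^2 + 28.3313*w - 27.8478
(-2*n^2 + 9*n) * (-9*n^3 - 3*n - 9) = 18*n^5 - 81*n^4 + 6*n^3 - 9*n^2 - 81*n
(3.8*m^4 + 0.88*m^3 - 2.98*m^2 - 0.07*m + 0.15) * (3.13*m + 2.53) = 11.894*m^5 + 12.3684*m^4 - 7.101*m^3 - 7.7585*m^2 + 0.2924*m + 0.3795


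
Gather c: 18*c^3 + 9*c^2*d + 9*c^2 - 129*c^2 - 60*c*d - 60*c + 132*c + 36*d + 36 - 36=18*c^3 + c^2*(9*d - 120) + c*(72 - 60*d) + 36*d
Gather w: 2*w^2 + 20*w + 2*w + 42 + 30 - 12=2*w^2 + 22*w + 60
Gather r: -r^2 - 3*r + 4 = -r^2 - 3*r + 4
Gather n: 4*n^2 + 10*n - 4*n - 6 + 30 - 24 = 4*n^2 + 6*n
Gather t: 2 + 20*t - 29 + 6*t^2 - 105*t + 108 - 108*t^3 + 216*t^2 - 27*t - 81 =-108*t^3 + 222*t^2 - 112*t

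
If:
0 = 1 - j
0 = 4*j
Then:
No Solution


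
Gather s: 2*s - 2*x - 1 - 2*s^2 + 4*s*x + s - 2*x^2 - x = -2*s^2 + s*(4*x + 3) - 2*x^2 - 3*x - 1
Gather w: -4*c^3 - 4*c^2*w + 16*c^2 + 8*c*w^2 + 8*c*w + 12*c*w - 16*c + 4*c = -4*c^3 + 16*c^2 + 8*c*w^2 - 12*c + w*(-4*c^2 + 20*c)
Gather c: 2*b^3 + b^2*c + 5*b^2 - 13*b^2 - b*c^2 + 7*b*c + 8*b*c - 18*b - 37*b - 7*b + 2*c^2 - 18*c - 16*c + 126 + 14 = 2*b^3 - 8*b^2 - 62*b + c^2*(2 - b) + c*(b^2 + 15*b - 34) + 140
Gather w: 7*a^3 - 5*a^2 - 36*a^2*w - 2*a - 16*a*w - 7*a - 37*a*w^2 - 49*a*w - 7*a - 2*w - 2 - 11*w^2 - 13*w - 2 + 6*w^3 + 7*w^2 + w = 7*a^3 - 5*a^2 - 16*a + 6*w^3 + w^2*(-37*a - 4) + w*(-36*a^2 - 65*a - 14) - 4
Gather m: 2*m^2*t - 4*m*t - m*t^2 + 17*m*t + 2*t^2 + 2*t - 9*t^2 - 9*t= 2*m^2*t + m*(-t^2 + 13*t) - 7*t^2 - 7*t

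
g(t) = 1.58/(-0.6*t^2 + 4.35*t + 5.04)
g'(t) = 1.58*(1.2*t - 4.35)/(-0.6*t^2 + 4.35*t + 5.04)^2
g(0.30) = 0.25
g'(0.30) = -0.16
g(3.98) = 0.12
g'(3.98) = 0.00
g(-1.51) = -0.55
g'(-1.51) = -1.16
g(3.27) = 0.12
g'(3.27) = -0.00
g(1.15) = 0.17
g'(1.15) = -0.05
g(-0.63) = 0.77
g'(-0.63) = -1.90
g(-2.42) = -0.18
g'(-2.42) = -0.14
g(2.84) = 0.13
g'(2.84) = -0.01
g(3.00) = 0.12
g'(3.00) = -0.01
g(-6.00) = -0.04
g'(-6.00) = -0.01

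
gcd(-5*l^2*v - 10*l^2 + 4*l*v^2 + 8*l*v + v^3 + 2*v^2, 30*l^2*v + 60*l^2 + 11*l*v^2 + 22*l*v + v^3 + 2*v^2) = 5*l*v + 10*l + v^2 + 2*v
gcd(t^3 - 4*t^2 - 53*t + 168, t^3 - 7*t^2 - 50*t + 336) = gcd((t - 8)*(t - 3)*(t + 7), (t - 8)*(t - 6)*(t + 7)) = t^2 - t - 56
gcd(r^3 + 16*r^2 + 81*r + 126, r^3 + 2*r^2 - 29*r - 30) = r + 6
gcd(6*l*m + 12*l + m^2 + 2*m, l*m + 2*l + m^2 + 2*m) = m + 2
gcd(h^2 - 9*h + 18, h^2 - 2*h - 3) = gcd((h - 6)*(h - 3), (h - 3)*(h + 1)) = h - 3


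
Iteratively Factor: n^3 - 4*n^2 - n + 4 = (n - 4)*(n^2 - 1) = (n - 4)*(n - 1)*(n + 1)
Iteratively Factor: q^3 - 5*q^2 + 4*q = (q - 1)*(q^2 - 4*q) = q*(q - 1)*(q - 4)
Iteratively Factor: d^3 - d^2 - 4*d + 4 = (d + 2)*(d^2 - 3*d + 2) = (d - 2)*(d + 2)*(d - 1)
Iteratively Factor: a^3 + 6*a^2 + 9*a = (a)*(a^2 + 6*a + 9) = a*(a + 3)*(a + 3)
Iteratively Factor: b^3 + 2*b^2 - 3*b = (b + 3)*(b^2 - b) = (b - 1)*(b + 3)*(b)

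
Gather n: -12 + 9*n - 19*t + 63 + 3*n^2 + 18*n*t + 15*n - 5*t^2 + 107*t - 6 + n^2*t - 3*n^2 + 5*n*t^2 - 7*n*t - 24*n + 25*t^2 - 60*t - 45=n^2*t + n*(5*t^2 + 11*t) + 20*t^2 + 28*t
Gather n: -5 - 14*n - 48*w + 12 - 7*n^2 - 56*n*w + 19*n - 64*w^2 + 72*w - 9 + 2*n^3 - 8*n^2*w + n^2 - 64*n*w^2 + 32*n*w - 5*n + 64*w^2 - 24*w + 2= 2*n^3 + n^2*(-8*w - 6) + n*(-64*w^2 - 24*w)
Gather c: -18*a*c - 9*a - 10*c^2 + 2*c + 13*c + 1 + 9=-9*a - 10*c^2 + c*(15 - 18*a) + 10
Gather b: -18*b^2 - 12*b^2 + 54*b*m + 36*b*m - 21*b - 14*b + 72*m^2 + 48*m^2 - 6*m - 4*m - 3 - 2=-30*b^2 + b*(90*m - 35) + 120*m^2 - 10*m - 5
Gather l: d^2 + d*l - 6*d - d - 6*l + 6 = d^2 - 7*d + l*(d - 6) + 6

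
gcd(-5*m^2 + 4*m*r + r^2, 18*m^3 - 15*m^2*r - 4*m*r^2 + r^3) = -m + r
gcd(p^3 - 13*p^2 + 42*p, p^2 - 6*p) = p^2 - 6*p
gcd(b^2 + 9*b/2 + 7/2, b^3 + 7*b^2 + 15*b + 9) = b + 1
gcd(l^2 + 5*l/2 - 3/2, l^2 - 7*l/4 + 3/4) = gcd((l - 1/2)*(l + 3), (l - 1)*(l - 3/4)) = 1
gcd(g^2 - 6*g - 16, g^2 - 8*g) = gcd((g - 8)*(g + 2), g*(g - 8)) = g - 8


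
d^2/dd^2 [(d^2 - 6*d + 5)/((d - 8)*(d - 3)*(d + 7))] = 2*(d^6 - 18*d^5 + 261*d^4 - 1962*d^3 + 7509*d^2 - 11436*d - 7795)/(d^9 - 12*d^8 - 111*d^7 + 1712*d^6 + 1851*d^5 - 79068*d^4 + 149491*d^3 + 1077048*d^2 - 4487616*d + 4741632)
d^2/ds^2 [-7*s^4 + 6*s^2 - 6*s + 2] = 12 - 84*s^2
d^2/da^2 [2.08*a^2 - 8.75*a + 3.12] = 4.16000000000000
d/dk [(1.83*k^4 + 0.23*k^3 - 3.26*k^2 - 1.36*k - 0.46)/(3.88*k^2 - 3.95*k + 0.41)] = (14.2008*k^5 - 20.7931*k^4 + 1.1842*k^3 + 18.4367*k^2 + 0.8964*k - 2.3746)/(15.0544*k^4 - 30.652*k^3 + 18.7841*k^2 - 3.239*k + 0.1681)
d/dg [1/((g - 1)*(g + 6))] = (-2*g - 5)/(g^4 + 10*g^3 + 13*g^2 - 60*g + 36)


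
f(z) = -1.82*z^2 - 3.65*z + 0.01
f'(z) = -3.64*z - 3.65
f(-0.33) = 1.02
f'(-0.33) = -2.45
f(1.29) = -7.73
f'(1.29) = -8.35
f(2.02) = -14.79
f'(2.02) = -11.00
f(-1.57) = 1.25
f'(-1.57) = 2.06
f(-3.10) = -6.17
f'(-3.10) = 7.63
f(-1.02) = 1.84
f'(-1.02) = 0.06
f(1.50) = -9.56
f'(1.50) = -9.11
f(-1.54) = 1.31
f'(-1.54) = 1.96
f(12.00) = -305.87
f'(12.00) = -47.33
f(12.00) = -305.87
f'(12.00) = -47.33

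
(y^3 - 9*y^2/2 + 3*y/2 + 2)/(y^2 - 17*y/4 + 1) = 2*(2*y^2 - y - 1)/(4*y - 1)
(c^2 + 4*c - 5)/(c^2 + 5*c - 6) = (c + 5)/(c + 6)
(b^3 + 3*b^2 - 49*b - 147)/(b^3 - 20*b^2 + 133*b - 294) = (b^2 + 10*b + 21)/(b^2 - 13*b + 42)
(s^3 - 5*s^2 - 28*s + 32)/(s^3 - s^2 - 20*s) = (s^2 - 9*s + 8)/(s*(s - 5))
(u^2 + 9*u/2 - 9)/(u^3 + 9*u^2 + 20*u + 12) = (u - 3/2)/(u^2 + 3*u + 2)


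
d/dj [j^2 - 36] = 2*j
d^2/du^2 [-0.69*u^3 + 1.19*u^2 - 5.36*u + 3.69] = 2.38 - 4.14*u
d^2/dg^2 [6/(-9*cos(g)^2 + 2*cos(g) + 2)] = 3*(-648*sin(g)^4 + 476*sin(g)^2 - 127*cos(g) + 27*cos(3*g) + 260)/(9*sin(g)^2 + 2*cos(g) - 7)^3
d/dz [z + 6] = 1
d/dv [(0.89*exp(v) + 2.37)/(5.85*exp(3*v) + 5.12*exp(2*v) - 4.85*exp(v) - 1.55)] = (-10.413*exp(3*v) - 46.1503*exp(2*v) - 24.2688*exp(v) + 10.115)*exp(v)/(34.2225*exp(6*v) + 59.904*exp(5*v) - 30.5306*exp(4*v) - 67.799*exp(3*v) + 7.6505*exp(2*v) + 15.035*exp(v) + 2.4025)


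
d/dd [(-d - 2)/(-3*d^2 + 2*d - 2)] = 3*(-d^2 - 4*d + 2)/(9*d^4 - 12*d^3 + 16*d^2 - 8*d + 4)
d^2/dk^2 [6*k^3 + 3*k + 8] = 36*k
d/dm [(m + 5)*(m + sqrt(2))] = 2*m + sqrt(2) + 5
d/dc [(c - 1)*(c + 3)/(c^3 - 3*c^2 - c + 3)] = (-c^2 - 6*c + 3)/(c^4 - 4*c^3 - 2*c^2 + 12*c + 9)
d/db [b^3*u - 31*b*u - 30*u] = u*(3*b^2 - 31)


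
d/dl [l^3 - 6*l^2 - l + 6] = 3*l^2 - 12*l - 1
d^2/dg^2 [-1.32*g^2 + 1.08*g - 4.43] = -2.64000000000000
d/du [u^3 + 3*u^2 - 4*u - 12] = 3*u^2 + 6*u - 4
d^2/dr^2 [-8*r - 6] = 0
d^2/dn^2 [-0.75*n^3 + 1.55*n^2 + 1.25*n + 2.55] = 3.1 - 4.5*n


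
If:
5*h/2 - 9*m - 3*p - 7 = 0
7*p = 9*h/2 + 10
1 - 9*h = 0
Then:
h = 1/9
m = -101/81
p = 3/2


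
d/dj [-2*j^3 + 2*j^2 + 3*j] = -6*j^2 + 4*j + 3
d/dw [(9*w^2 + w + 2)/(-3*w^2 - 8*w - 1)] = 3*(-23*w^2 - 2*w + 5)/(9*w^4 + 48*w^3 + 70*w^2 + 16*w + 1)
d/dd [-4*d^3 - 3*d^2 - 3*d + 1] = -12*d^2 - 6*d - 3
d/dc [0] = 0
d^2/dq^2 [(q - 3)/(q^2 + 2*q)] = 2*(q*(1 - 3*q)*(q + 2) + 4*(q - 3)*(q + 1)^2)/(q^3*(q + 2)^3)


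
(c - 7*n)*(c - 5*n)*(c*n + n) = c^3*n - 12*c^2*n^2 + c^2*n + 35*c*n^3 - 12*c*n^2 + 35*n^3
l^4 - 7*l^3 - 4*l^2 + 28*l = l*(l - 7)*(l - 2)*(l + 2)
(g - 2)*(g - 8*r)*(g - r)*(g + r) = g^4 - 8*g^3*r - 2*g^3 - g^2*r^2 + 16*g^2*r + 8*g*r^3 + 2*g*r^2 - 16*r^3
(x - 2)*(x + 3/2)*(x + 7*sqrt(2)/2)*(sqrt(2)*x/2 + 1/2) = sqrt(2)*x^4/2 - sqrt(2)*x^3/4 + 4*x^3 - 2*x^2 + sqrt(2)*x^2/4 - 12*x - 7*sqrt(2)*x/8 - 21*sqrt(2)/4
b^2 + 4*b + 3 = (b + 1)*(b + 3)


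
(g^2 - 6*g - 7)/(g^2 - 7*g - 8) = (g - 7)/(g - 8)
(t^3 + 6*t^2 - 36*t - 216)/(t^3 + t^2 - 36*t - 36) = (t + 6)/(t + 1)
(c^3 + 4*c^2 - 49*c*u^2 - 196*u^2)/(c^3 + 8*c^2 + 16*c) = (c^2 - 49*u^2)/(c*(c + 4))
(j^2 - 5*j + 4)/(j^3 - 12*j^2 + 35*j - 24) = (j - 4)/(j^2 - 11*j + 24)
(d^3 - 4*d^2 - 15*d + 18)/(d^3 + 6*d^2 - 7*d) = (d^2 - 3*d - 18)/(d*(d + 7))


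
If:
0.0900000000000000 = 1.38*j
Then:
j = 0.07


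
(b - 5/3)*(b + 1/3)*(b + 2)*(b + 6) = b^4 + 20*b^3/3 + 7*b^2/9 - 184*b/9 - 20/3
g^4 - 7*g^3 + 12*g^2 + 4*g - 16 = (g - 4)*(g - 2)^2*(g + 1)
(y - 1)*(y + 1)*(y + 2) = y^3 + 2*y^2 - y - 2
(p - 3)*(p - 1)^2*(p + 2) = p^4 - 3*p^3 - 3*p^2 + 11*p - 6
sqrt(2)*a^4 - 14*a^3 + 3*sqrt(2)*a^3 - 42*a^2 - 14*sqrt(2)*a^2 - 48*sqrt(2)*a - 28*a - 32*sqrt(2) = (a + 2)*(a - 8*sqrt(2))*(a + sqrt(2))*(sqrt(2)*a + sqrt(2))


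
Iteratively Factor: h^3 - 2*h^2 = (h)*(h^2 - 2*h) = h*(h - 2)*(h)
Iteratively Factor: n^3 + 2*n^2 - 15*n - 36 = (n + 3)*(n^2 - n - 12) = (n - 4)*(n + 3)*(n + 3)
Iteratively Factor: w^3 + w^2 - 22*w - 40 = (w - 5)*(w^2 + 6*w + 8) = (w - 5)*(w + 4)*(w + 2)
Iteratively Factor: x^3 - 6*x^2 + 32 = (x - 4)*(x^2 - 2*x - 8) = (x - 4)^2*(x + 2)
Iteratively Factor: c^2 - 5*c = (c - 5)*(c)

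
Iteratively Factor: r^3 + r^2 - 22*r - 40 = (r + 4)*(r^2 - 3*r - 10) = (r + 2)*(r + 4)*(r - 5)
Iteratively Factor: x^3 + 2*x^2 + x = (x + 1)*(x^2 + x) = (x + 1)^2*(x)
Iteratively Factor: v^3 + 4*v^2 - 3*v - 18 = (v - 2)*(v^2 + 6*v + 9) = (v - 2)*(v + 3)*(v + 3)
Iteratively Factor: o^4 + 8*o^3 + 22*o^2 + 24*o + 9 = (o + 3)*(o^3 + 5*o^2 + 7*o + 3) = (o + 1)*(o + 3)*(o^2 + 4*o + 3) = (o + 1)^2*(o + 3)*(o + 3)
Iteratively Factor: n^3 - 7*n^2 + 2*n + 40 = (n - 4)*(n^2 - 3*n - 10) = (n - 4)*(n + 2)*(n - 5)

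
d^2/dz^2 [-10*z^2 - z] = -20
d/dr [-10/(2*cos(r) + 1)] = -20*sin(r)/(2*cos(r) + 1)^2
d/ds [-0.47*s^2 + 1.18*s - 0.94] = 1.18 - 0.94*s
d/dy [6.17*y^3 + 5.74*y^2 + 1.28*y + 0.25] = 18.51*y^2 + 11.48*y + 1.28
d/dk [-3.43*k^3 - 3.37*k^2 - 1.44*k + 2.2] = -10.29*k^2 - 6.74*k - 1.44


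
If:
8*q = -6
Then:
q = -3/4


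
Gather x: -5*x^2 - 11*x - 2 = -5*x^2 - 11*x - 2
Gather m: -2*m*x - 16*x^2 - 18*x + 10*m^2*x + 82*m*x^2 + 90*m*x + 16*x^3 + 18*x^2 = 10*m^2*x + m*(82*x^2 + 88*x) + 16*x^3 + 2*x^2 - 18*x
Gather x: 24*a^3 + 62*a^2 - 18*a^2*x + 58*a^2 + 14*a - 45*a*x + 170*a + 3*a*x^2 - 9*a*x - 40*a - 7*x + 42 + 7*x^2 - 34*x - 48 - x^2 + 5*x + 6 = 24*a^3 + 120*a^2 + 144*a + x^2*(3*a + 6) + x*(-18*a^2 - 54*a - 36)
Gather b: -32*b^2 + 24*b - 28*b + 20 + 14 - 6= -32*b^2 - 4*b + 28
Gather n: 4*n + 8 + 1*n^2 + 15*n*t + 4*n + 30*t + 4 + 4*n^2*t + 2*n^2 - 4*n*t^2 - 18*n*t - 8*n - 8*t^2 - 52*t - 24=n^2*(4*t + 3) + n*(-4*t^2 - 3*t) - 8*t^2 - 22*t - 12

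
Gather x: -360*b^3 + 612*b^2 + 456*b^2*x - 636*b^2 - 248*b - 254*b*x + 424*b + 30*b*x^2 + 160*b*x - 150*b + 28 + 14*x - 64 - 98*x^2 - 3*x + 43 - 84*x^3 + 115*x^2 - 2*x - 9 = -360*b^3 - 24*b^2 + 26*b - 84*x^3 + x^2*(30*b + 17) + x*(456*b^2 - 94*b + 9) - 2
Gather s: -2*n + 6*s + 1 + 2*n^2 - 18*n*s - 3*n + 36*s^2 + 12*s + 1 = 2*n^2 - 5*n + 36*s^2 + s*(18 - 18*n) + 2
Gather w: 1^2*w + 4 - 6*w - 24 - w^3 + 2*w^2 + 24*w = -w^3 + 2*w^2 + 19*w - 20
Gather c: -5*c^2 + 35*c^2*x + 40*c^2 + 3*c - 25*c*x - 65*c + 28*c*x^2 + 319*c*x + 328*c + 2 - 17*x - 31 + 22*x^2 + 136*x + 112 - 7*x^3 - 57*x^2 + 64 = c^2*(35*x + 35) + c*(28*x^2 + 294*x + 266) - 7*x^3 - 35*x^2 + 119*x + 147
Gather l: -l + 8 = 8 - l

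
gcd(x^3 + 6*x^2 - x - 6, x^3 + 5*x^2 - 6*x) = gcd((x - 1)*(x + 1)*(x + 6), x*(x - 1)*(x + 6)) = x^2 + 5*x - 6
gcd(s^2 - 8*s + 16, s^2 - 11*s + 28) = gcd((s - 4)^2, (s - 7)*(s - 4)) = s - 4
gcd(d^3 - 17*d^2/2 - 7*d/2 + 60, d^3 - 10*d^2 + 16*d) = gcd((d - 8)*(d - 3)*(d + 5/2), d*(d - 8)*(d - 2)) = d - 8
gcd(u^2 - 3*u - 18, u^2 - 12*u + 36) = u - 6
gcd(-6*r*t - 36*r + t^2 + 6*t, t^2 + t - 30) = t + 6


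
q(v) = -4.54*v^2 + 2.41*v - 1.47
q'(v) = 2.41 - 9.08*v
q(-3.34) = -60.17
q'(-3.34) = 32.74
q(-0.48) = -3.67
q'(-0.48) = 6.77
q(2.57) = -25.26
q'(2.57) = -20.93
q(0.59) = -1.63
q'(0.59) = -2.95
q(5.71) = -135.73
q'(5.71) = -49.44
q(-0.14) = -1.90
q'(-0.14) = 3.68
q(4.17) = -70.37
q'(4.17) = -35.45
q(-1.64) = -17.63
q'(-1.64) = 17.30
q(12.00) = -626.31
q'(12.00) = -106.55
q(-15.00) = -1059.12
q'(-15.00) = 138.61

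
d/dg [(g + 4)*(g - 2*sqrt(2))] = 2*g - 2*sqrt(2) + 4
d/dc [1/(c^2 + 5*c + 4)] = (-2*c - 5)/(c^2 + 5*c + 4)^2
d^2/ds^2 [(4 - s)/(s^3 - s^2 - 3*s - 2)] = 2*((s - 4)*(-3*s^2 + 2*s + 3)^2 + (3*s^2 - 2*s + (s - 4)*(3*s - 1) - 3)*(-s^3 + s^2 + 3*s + 2))/(-s^3 + s^2 + 3*s + 2)^3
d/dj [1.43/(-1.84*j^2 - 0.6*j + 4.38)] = (5.2624*j + 0.858)/(1.84*j^2 + 0.6*j - 4.38)^2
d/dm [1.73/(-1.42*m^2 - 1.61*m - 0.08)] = (4.9132*m + 2.7853)/(1.42*m^2 + 1.61*m + 0.08)^2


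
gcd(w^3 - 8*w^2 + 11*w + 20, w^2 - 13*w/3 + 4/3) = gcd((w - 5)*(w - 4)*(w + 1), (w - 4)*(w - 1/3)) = w - 4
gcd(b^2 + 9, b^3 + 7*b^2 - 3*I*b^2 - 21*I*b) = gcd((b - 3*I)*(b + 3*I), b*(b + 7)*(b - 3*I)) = b - 3*I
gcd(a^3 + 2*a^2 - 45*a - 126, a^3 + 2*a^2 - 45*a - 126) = a^3 + 2*a^2 - 45*a - 126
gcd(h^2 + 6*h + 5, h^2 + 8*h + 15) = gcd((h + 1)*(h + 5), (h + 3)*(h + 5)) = h + 5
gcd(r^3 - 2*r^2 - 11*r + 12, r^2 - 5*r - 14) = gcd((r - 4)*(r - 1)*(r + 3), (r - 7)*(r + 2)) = 1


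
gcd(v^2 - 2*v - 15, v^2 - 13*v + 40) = v - 5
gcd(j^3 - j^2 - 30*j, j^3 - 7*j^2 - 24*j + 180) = j^2 - j - 30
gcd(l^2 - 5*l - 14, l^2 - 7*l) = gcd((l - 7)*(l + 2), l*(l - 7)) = l - 7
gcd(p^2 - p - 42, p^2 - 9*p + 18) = 1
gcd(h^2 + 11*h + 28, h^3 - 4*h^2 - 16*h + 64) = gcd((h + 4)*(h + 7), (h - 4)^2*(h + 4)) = h + 4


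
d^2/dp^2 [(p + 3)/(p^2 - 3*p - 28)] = 2*(-3*p*(-p^2 + 3*p + 28) - (p + 3)*(2*p - 3)^2)/(-p^2 + 3*p + 28)^3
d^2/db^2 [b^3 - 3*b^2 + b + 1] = 6*b - 6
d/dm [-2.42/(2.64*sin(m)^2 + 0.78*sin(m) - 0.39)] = (12.7776*sin(m) + 1.8876)*cos(m)/(2.64*sin(m)^2 + 0.78*sin(m) - 0.39)^2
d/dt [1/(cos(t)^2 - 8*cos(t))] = 2*(cos(t) - 4)*sin(t)/((cos(t) - 8)^2*cos(t)^2)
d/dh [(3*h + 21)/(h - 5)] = -36/(h - 5)^2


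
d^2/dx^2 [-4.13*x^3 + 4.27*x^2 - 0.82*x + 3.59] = 8.54 - 24.78*x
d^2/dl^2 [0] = 0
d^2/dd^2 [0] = 0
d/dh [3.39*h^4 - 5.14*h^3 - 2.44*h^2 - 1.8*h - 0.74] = 13.56*h^3 - 15.42*h^2 - 4.88*h - 1.8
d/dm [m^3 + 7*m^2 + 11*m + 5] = 3*m^2 + 14*m + 11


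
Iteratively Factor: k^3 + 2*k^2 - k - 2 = (k - 1)*(k^2 + 3*k + 2) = (k - 1)*(k + 1)*(k + 2)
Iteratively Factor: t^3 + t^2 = (t + 1)*(t^2) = t*(t + 1)*(t)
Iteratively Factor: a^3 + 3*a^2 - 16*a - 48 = (a + 4)*(a^2 - a - 12) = (a - 4)*(a + 4)*(a + 3)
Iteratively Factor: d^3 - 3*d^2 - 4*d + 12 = (d - 3)*(d^2 - 4) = (d - 3)*(d + 2)*(d - 2)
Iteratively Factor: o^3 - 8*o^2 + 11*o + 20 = (o - 4)*(o^2 - 4*o - 5) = (o - 5)*(o - 4)*(o + 1)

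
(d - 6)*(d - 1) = d^2 - 7*d + 6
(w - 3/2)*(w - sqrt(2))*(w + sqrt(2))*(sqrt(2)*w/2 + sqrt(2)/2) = sqrt(2)*w^4/2 - sqrt(2)*w^3/4 - 7*sqrt(2)*w^2/4 + sqrt(2)*w/2 + 3*sqrt(2)/2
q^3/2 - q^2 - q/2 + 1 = (q/2 + 1/2)*(q - 2)*(q - 1)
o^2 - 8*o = o*(o - 8)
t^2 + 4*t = t*(t + 4)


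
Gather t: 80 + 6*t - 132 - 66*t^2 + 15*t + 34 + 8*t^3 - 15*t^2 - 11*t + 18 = 8*t^3 - 81*t^2 + 10*t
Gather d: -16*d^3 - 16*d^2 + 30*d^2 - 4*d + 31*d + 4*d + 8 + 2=-16*d^3 + 14*d^2 + 31*d + 10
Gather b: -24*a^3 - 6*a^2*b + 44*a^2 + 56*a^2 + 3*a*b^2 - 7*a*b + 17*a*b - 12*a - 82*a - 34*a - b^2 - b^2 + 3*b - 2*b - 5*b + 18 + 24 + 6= -24*a^3 + 100*a^2 - 128*a + b^2*(3*a - 2) + b*(-6*a^2 + 10*a - 4) + 48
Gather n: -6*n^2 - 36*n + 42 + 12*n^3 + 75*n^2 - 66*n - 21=12*n^3 + 69*n^2 - 102*n + 21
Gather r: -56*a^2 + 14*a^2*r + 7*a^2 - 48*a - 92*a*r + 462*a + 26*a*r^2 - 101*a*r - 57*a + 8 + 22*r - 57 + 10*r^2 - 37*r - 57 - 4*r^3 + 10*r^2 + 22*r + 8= -49*a^2 + 357*a - 4*r^3 + r^2*(26*a + 20) + r*(14*a^2 - 193*a + 7) - 98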